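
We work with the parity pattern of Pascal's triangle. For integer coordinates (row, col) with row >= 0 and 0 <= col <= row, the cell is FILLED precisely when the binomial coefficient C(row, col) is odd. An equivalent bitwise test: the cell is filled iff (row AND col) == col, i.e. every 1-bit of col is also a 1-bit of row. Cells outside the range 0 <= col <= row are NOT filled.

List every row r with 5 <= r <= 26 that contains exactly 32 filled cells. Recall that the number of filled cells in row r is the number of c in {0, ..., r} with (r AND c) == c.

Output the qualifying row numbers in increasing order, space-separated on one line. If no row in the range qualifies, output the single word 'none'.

Row r has 2^popcount(r) filled cells, so we need popcount(r) = log2(32) = 5.
Scan r = 5..26 and keep those with exactly 5 one-bits:
r=5=101 popcount=2 -> skip
r=6=110 popcount=2 -> skip
r=7=111 popcount=3 -> skip
r=8=1000 popcount=1 -> skip
r=9=1001 popcount=2 -> skip
r=10=1010 popcount=2 -> skip
r=11=1011 popcount=3 -> skip
r=12=1100 popcount=2 -> skip
r=13=1101 popcount=3 -> skip
r=14=1110 popcount=3 -> skip
r=15=1111 popcount=4 -> skip
r=16=10000 popcount=1 -> skip
r=17=10001 popcount=2 -> skip
r=18=10010 popcount=2 -> skip
r=19=10011 popcount=3 -> skip
r=20=10100 popcount=2 -> skip
r=21=10101 popcount=3 -> skip
r=22=10110 popcount=3 -> skip
r=23=10111 popcount=4 -> skip
r=24=11000 popcount=2 -> skip
r=25=11001 popcount=3 -> skip
r=26=11010 popcount=3 -> skip
Kept rows: none

Answer: none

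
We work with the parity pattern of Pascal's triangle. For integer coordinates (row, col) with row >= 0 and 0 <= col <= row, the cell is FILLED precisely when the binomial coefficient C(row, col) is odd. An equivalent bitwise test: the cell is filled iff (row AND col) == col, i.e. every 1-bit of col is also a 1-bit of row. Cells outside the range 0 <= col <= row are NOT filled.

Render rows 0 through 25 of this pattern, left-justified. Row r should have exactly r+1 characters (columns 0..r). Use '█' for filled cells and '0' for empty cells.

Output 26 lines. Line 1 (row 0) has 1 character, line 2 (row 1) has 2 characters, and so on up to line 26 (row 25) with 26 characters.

Answer: █
██
█0█
████
█000█
██00██
█0█0█0█
████████
█0000000█
██000000██
█0█00000█0█
████0000████
█000█000█000█
██00██00██00██
█0█0█0█0█0█0█0█
████████████████
█000000000000000█
██00000000000000██
█0█0000000000000█0█
████000000000000████
█000█00000000000█000█
██00██0000000000██00██
█0█0█0█000000000█0█0█0█
████████00000000████████
█0000000█0000000█0000000█
██000000██000000██000000██

Derivation:
r0=0: █
r1=1: ██
r2=10: █0█
r3=11: ████
r4=100: █000█
r5=101: ██00██
r6=110: █0█0█0█
r7=111: ████████
r8=1000: █0000000█
r9=1001: ██000000██
r10=1010: █0█00000█0█
r11=1011: ████0000████
r12=1100: █000█000█000█
r13=1101: ██00██00██00██
r14=1110: █0█0█0█0█0█0█0█
r15=1111: ████████████████
r16=10000: █000000000000000█
r17=10001: ██00000000000000██
r18=10010: █0█0000000000000█0█
r19=10011: ████000000000000████
r20=10100: █000█00000000000█000█
r21=10101: ██00██0000000000██00██
r22=10110: █0█0█0█000000000█0█0█0█
r23=10111: ████████00000000████████
r24=11000: █0000000█0000000█0000000█
r25=11001: ██000000██000000██000000██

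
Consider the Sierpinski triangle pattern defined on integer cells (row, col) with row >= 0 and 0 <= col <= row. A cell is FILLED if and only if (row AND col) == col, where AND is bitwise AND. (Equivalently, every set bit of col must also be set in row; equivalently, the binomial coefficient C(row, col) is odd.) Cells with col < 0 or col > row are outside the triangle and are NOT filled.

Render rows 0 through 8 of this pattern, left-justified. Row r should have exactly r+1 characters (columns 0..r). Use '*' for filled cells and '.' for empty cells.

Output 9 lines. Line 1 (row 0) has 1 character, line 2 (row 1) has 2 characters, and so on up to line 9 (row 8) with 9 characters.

r0=0: *
r1=1: **
r2=10: *.*
r3=11: ****
r4=100: *...*
r5=101: **..**
r6=110: *.*.*.*
r7=111: ********
r8=1000: *.......*

Answer: *
**
*.*
****
*...*
**..**
*.*.*.*
********
*.......*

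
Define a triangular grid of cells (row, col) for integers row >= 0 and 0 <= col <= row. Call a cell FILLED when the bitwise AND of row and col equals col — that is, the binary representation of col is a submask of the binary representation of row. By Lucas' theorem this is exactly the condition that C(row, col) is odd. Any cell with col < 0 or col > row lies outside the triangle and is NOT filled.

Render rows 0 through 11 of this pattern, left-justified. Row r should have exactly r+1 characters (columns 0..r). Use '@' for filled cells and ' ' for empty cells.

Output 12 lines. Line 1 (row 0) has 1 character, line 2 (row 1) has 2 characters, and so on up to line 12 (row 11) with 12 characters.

r0=0: @
r1=1: @@
r2=10: @ @
r3=11: @@@@
r4=100: @   @
r5=101: @@  @@
r6=110: @ @ @ @
r7=111: @@@@@@@@
r8=1000: @       @
r9=1001: @@      @@
r10=1010: @ @     @ @
r11=1011: @@@@    @@@@

Answer: @
@@
@ @
@@@@
@   @
@@  @@
@ @ @ @
@@@@@@@@
@       @
@@      @@
@ @     @ @
@@@@    @@@@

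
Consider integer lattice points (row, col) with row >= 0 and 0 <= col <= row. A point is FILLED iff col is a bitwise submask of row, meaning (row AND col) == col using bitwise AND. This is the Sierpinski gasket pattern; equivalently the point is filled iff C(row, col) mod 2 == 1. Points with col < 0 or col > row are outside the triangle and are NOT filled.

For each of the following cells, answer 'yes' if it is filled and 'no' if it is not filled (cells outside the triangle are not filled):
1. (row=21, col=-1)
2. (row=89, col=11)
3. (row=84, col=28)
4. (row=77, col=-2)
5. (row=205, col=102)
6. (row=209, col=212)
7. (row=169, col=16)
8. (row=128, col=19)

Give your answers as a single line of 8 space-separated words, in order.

(21,-1): col outside [0, 21] -> not filled
(89,11): row=0b1011001, col=0b1011, row AND col = 0b1001 = 9; 9 != 11 -> empty
(84,28): row=0b1010100, col=0b11100, row AND col = 0b10100 = 20; 20 != 28 -> empty
(77,-2): col outside [0, 77] -> not filled
(205,102): row=0b11001101, col=0b1100110, row AND col = 0b1000100 = 68; 68 != 102 -> empty
(209,212): col outside [0, 209] -> not filled
(169,16): row=0b10101001, col=0b10000, row AND col = 0b0 = 0; 0 != 16 -> empty
(128,19): row=0b10000000, col=0b10011, row AND col = 0b0 = 0; 0 != 19 -> empty

Answer: no no no no no no no no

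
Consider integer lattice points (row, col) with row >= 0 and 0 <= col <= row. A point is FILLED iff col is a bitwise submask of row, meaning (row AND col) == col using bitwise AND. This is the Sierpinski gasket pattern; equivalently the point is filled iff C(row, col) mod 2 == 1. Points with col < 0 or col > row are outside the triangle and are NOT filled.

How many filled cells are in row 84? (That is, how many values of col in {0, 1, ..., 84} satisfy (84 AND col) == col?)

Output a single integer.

84 in binary = 1010100
popcount(84) = number of 1-bits in 1010100 = 3
A col c satisfies (84 AND c) == c iff every set bit of c is also set in 84; each of the 3 set bits of 84 can independently be on or off in c.
count = 2^3 = 8

Answer: 8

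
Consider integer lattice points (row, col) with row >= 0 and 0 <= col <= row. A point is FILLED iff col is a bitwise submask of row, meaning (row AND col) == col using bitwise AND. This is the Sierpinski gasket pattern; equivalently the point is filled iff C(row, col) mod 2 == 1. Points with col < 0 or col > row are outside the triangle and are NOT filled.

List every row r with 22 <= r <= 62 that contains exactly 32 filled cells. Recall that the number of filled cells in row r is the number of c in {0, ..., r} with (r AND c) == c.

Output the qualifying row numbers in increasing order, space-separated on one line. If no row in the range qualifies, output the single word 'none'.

Answer: 31 47 55 59 61 62

Derivation:
Row r has 2^popcount(r) filled cells, so we need popcount(r) = log2(32) = 5.
Scan r = 22..62 and keep those with exactly 5 one-bits:
r=22=10110 popcount=3 -> skip
r=23=10111 popcount=4 -> skip
r=24=11000 popcount=2 -> skip
r=25=11001 popcount=3 -> skip
r=26=11010 popcount=3 -> skip
r=27=11011 popcount=4 -> skip
r=28=11100 popcount=3 -> skip
r=29=11101 popcount=4 -> skip
r=30=11110 popcount=4 -> skip
r=31=11111 popcount=5 -> KEEP
r=32=100000 popcount=1 -> skip
r=33=100001 popcount=2 -> skip
r=34=100010 popcount=2 -> skip
r=35=100011 popcount=3 -> skip
r=36=100100 popcount=2 -> skip
r=37=100101 popcount=3 -> skip
r=38=100110 popcount=3 -> skip
r=39=100111 popcount=4 -> skip
r=40=101000 popcount=2 -> skip
r=41=101001 popcount=3 -> skip
r=42=101010 popcount=3 -> skip
r=43=101011 popcount=4 -> skip
r=44=101100 popcount=3 -> skip
r=45=101101 popcount=4 -> skip
r=46=101110 popcount=4 -> skip
r=47=101111 popcount=5 -> KEEP
r=48=110000 popcount=2 -> skip
r=49=110001 popcount=3 -> skip
r=50=110010 popcount=3 -> skip
r=51=110011 popcount=4 -> skip
r=52=110100 popcount=3 -> skip
r=53=110101 popcount=4 -> skip
r=54=110110 popcount=4 -> skip
r=55=110111 popcount=5 -> KEEP
r=56=111000 popcount=3 -> skip
r=57=111001 popcount=4 -> skip
r=58=111010 popcount=4 -> skip
r=59=111011 popcount=5 -> KEEP
r=60=111100 popcount=4 -> skip
r=61=111101 popcount=5 -> KEEP
r=62=111110 popcount=5 -> KEEP
Kept rows: 31 47 55 59 61 62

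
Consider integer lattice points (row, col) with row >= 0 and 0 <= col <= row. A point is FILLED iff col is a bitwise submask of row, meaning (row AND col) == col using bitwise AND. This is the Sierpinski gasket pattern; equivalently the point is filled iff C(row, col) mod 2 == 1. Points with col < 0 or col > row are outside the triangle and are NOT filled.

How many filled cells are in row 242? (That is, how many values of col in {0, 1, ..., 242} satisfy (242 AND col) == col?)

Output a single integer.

242 in binary = 11110010
popcount(242) = number of 1-bits in 11110010 = 5
A col c satisfies (242 AND c) == c iff every set bit of c is also set in 242; each of the 5 set bits of 242 can independently be on or off in c.
count = 2^5 = 32

Answer: 32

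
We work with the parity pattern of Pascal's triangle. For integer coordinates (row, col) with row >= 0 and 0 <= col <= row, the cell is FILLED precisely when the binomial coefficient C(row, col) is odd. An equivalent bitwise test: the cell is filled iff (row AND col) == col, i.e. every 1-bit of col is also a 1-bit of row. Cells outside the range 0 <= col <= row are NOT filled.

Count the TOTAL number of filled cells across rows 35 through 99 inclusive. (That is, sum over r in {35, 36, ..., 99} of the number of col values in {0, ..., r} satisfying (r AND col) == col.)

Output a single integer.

Answer: 998

Derivation:
r35=100011 pc3: +8 =8
r36=100100 pc2: +4 =12
r37=100101 pc3: +8 =20
r38=100110 pc3: +8 =28
r39=100111 pc4: +16 =44
r40=101000 pc2: +4 =48
r41=101001 pc3: +8 =56
r42=101010 pc3: +8 =64
r43=101011 pc4: +16 =80
r44=101100 pc3: +8 =88
r45=101101 pc4: +16 =104
r46=101110 pc4: +16 =120
r47=101111 pc5: +32 =152
r48=110000 pc2: +4 =156
r49=110001 pc3: +8 =164
r50=110010 pc3: +8 =172
r51=110011 pc4: +16 =188
r52=110100 pc3: +8 =196
r53=110101 pc4: +16 =212
r54=110110 pc4: +16 =228
r55=110111 pc5: +32 =260
r56=111000 pc3: +8 =268
r57=111001 pc4: +16 =284
r58=111010 pc4: +16 =300
r59=111011 pc5: +32 =332
r60=111100 pc4: +16 =348
r61=111101 pc5: +32 =380
r62=111110 pc5: +32 =412
r63=111111 pc6: +64 =476
r64=1000000 pc1: +2 =478
r65=1000001 pc2: +4 =482
r66=1000010 pc2: +4 =486
r67=1000011 pc3: +8 =494
r68=1000100 pc2: +4 =498
r69=1000101 pc3: +8 =506
r70=1000110 pc3: +8 =514
r71=1000111 pc4: +16 =530
r72=1001000 pc2: +4 =534
r73=1001001 pc3: +8 =542
r74=1001010 pc3: +8 =550
r75=1001011 pc4: +16 =566
r76=1001100 pc3: +8 =574
r77=1001101 pc4: +16 =590
r78=1001110 pc4: +16 =606
r79=1001111 pc5: +32 =638
r80=1010000 pc2: +4 =642
r81=1010001 pc3: +8 =650
r82=1010010 pc3: +8 =658
r83=1010011 pc4: +16 =674
r84=1010100 pc3: +8 =682
r85=1010101 pc4: +16 =698
r86=1010110 pc4: +16 =714
r87=1010111 pc5: +32 =746
r88=1011000 pc3: +8 =754
r89=1011001 pc4: +16 =770
r90=1011010 pc4: +16 =786
r91=1011011 pc5: +32 =818
r92=1011100 pc4: +16 =834
r93=1011101 pc5: +32 =866
r94=1011110 pc5: +32 =898
r95=1011111 pc6: +64 =962
r96=1100000 pc2: +4 =966
r97=1100001 pc3: +8 =974
r98=1100010 pc3: +8 =982
r99=1100011 pc4: +16 =998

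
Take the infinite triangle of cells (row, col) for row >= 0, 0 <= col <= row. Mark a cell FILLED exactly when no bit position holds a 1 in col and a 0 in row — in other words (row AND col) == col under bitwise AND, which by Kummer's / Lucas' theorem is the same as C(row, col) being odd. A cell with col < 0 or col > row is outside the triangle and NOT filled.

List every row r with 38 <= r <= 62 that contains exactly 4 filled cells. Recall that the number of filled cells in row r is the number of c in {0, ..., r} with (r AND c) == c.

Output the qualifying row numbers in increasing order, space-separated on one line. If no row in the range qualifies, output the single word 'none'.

Answer: 40 48

Derivation:
Row r has 2^popcount(r) filled cells, so we need popcount(r) = log2(4) = 2.
Scan r = 38..62 and keep those with exactly 2 one-bits:
r=38=100110 popcount=3 -> skip
r=39=100111 popcount=4 -> skip
r=40=101000 popcount=2 -> KEEP
r=41=101001 popcount=3 -> skip
r=42=101010 popcount=3 -> skip
r=43=101011 popcount=4 -> skip
r=44=101100 popcount=3 -> skip
r=45=101101 popcount=4 -> skip
r=46=101110 popcount=4 -> skip
r=47=101111 popcount=5 -> skip
r=48=110000 popcount=2 -> KEEP
r=49=110001 popcount=3 -> skip
r=50=110010 popcount=3 -> skip
r=51=110011 popcount=4 -> skip
r=52=110100 popcount=3 -> skip
r=53=110101 popcount=4 -> skip
r=54=110110 popcount=4 -> skip
r=55=110111 popcount=5 -> skip
r=56=111000 popcount=3 -> skip
r=57=111001 popcount=4 -> skip
r=58=111010 popcount=4 -> skip
r=59=111011 popcount=5 -> skip
r=60=111100 popcount=4 -> skip
r=61=111101 popcount=5 -> skip
r=62=111110 popcount=5 -> skip
Kept rows: 40 48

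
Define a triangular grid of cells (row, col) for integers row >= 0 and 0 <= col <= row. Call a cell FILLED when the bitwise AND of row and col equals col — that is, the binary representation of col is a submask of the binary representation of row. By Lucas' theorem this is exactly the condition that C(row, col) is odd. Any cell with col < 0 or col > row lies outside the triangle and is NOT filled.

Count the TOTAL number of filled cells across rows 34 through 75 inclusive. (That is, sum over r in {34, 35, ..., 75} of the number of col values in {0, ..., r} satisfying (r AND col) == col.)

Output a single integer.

r34=100010 pc2: +4 =4
r35=100011 pc3: +8 =12
r36=100100 pc2: +4 =16
r37=100101 pc3: +8 =24
r38=100110 pc3: +8 =32
r39=100111 pc4: +16 =48
r40=101000 pc2: +4 =52
r41=101001 pc3: +8 =60
r42=101010 pc3: +8 =68
r43=101011 pc4: +16 =84
r44=101100 pc3: +8 =92
r45=101101 pc4: +16 =108
r46=101110 pc4: +16 =124
r47=101111 pc5: +32 =156
r48=110000 pc2: +4 =160
r49=110001 pc3: +8 =168
r50=110010 pc3: +8 =176
r51=110011 pc4: +16 =192
r52=110100 pc3: +8 =200
r53=110101 pc4: +16 =216
r54=110110 pc4: +16 =232
r55=110111 pc5: +32 =264
r56=111000 pc3: +8 =272
r57=111001 pc4: +16 =288
r58=111010 pc4: +16 =304
r59=111011 pc5: +32 =336
r60=111100 pc4: +16 =352
r61=111101 pc5: +32 =384
r62=111110 pc5: +32 =416
r63=111111 pc6: +64 =480
r64=1000000 pc1: +2 =482
r65=1000001 pc2: +4 =486
r66=1000010 pc2: +4 =490
r67=1000011 pc3: +8 =498
r68=1000100 pc2: +4 =502
r69=1000101 pc3: +8 =510
r70=1000110 pc3: +8 =518
r71=1000111 pc4: +16 =534
r72=1001000 pc2: +4 =538
r73=1001001 pc3: +8 =546
r74=1001010 pc3: +8 =554
r75=1001011 pc4: +16 =570

Answer: 570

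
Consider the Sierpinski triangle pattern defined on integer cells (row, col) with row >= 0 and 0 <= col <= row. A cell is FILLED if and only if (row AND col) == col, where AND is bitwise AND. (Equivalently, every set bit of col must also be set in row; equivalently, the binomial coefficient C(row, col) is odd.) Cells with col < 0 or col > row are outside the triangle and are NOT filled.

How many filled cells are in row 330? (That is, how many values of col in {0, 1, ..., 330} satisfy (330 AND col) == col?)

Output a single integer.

330 in binary = 101001010
popcount(330) = number of 1-bits in 101001010 = 4
A col c satisfies (330 AND c) == c iff every set bit of c is also set in 330; each of the 4 set bits of 330 can independently be on or off in c.
count = 2^4 = 16

Answer: 16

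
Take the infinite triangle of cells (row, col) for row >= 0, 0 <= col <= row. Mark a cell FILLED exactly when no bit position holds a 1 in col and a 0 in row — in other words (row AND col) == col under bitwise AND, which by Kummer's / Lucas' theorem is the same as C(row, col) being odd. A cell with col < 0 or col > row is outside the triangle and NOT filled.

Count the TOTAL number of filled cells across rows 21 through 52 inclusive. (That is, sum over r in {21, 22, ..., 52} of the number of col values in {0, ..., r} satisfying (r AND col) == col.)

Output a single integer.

r21=10101 pc3: +8 =8
r22=10110 pc3: +8 =16
r23=10111 pc4: +16 =32
r24=11000 pc2: +4 =36
r25=11001 pc3: +8 =44
r26=11010 pc3: +8 =52
r27=11011 pc4: +16 =68
r28=11100 pc3: +8 =76
r29=11101 pc4: +16 =92
r30=11110 pc4: +16 =108
r31=11111 pc5: +32 =140
r32=100000 pc1: +2 =142
r33=100001 pc2: +4 =146
r34=100010 pc2: +4 =150
r35=100011 pc3: +8 =158
r36=100100 pc2: +4 =162
r37=100101 pc3: +8 =170
r38=100110 pc3: +8 =178
r39=100111 pc4: +16 =194
r40=101000 pc2: +4 =198
r41=101001 pc3: +8 =206
r42=101010 pc3: +8 =214
r43=101011 pc4: +16 =230
r44=101100 pc3: +8 =238
r45=101101 pc4: +16 =254
r46=101110 pc4: +16 =270
r47=101111 pc5: +32 =302
r48=110000 pc2: +4 =306
r49=110001 pc3: +8 =314
r50=110010 pc3: +8 =322
r51=110011 pc4: +16 =338
r52=110100 pc3: +8 =346

Answer: 346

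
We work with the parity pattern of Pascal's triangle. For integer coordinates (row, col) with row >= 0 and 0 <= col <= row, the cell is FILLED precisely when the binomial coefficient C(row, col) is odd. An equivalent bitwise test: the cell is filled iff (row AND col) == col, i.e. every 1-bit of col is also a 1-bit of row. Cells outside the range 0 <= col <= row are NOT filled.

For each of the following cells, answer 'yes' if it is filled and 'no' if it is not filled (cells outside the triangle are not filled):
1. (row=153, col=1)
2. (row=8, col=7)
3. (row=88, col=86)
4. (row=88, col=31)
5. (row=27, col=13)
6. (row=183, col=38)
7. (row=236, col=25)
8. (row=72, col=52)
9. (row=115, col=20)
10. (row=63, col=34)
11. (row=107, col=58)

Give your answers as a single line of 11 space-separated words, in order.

(153,1): row=0b10011001, col=0b1, row AND col = 0b1 = 1; 1 == 1 -> filled
(8,7): row=0b1000, col=0b111, row AND col = 0b0 = 0; 0 != 7 -> empty
(88,86): row=0b1011000, col=0b1010110, row AND col = 0b1010000 = 80; 80 != 86 -> empty
(88,31): row=0b1011000, col=0b11111, row AND col = 0b11000 = 24; 24 != 31 -> empty
(27,13): row=0b11011, col=0b1101, row AND col = 0b1001 = 9; 9 != 13 -> empty
(183,38): row=0b10110111, col=0b100110, row AND col = 0b100110 = 38; 38 == 38 -> filled
(236,25): row=0b11101100, col=0b11001, row AND col = 0b1000 = 8; 8 != 25 -> empty
(72,52): row=0b1001000, col=0b110100, row AND col = 0b0 = 0; 0 != 52 -> empty
(115,20): row=0b1110011, col=0b10100, row AND col = 0b10000 = 16; 16 != 20 -> empty
(63,34): row=0b111111, col=0b100010, row AND col = 0b100010 = 34; 34 == 34 -> filled
(107,58): row=0b1101011, col=0b111010, row AND col = 0b101010 = 42; 42 != 58 -> empty

Answer: yes no no no no yes no no no yes no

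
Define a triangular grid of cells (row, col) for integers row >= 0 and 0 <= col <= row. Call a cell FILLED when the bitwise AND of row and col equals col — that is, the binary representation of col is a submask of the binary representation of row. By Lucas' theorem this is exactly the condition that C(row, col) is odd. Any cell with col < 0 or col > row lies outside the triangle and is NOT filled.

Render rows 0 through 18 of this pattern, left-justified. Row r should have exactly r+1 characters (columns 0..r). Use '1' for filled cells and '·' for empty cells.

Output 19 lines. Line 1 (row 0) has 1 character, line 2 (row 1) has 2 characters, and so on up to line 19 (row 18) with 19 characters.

Answer: 1
11
1·1
1111
1···1
11··11
1·1·1·1
11111111
1·······1
11······11
1·1·····1·1
1111····1111
1···1···1···1
11··11··11··11
1·1·1·1·1·1·1·1
1111111111111111
1···············1
11··············11
1·1·············1·1

Derivation:
r0=0: 1
r1=1: 11
r2=10: 1·1
r3=11: 1111
r4=100: 1···1
r5=101: 11··11
r6=110: 1·1·1·1
r7=111: 11111111
r8=1000: 1·······1
r9=1001: 11······11
r10=1010: 1·1·····1·1
r11=1011: 1111····1111
r12=1100: 1···1···1···1
r13=1101: 11··11··11··11
r14=1110: 1·1·1·1·1·1·1·1
r15=1111: 1111111111111111
r16=10000: 1···············1
r17=10001: 11··············11
r18=10010: 1·1·············1·1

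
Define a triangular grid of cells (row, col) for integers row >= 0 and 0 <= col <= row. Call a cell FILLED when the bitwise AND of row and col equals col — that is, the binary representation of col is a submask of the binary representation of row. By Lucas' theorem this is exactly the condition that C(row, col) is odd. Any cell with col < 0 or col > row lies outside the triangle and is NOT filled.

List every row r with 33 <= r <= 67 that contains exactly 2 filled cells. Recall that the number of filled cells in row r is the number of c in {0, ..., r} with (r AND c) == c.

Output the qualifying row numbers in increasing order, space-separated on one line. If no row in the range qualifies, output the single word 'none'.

Answer: 64

Derivation:
Row r has 2^popcount(r) filled cells, so we need popcount(r) = log2(2) = 1.
Scan r = 33..67 and keep those with exactly 1 one-bits:
r=33=100001 popcount=2 -> skip
r=34=100010 popcount=2 -> skip
r=35=100011 popcount=3 -> skip
r=36=100100 popcount=2 -> skip
r=37=100101 popcount=3 -> skip
r=38=100110 popcount=3 -> skip
r=39=100111 popcount=4 -> skip
r=40=101000 popcount=2 -> skip
r=41=101001 popcount=3 -> skip
r=42=101010 popcount=3 -> skip
r=43=101011 popcount=4 -> skip
r=44=101100 popcount=3 -> skip
r=45=101101 popcount=4 -> skip
r=46=101110 popcount=4 -> skip
r=47=101111 popcount=5 -> skip
r=48=110000 popcount=2 -> skip
r=49=110001 popcount=3 -> skip
r=50=110010 popcount=3 -> skip
r=51=110011 popcount=4 -> skip
r=52=110100 popcount=3 -> skip
r=53=110101 popcount=4 -> skip
r=54=110110 popcount=4 -> skip
r=55=110111 popcount=5 -> skip
r=56=111000 popcount=3 -> skip
r=57=111001 popcount=4 -> skip
r=58=111010 popcount=4 -> skip
r=59=111011 popcount=5 -> skip
r=60=111100 popcount=4 -> skip
r=61=111101 popcount=5 -> skip
r=62=111110 popcount=5 -> skip
r=63=111111 popcount=6 -> skip
r=64=1000000 popcount=1 -> KEEP
r=65=1000001 popcount=2 -> skip
r=66=1000010 popcount=2 -> skip
r=67=1000011 popcount=3 -> skip
Kept rows: 64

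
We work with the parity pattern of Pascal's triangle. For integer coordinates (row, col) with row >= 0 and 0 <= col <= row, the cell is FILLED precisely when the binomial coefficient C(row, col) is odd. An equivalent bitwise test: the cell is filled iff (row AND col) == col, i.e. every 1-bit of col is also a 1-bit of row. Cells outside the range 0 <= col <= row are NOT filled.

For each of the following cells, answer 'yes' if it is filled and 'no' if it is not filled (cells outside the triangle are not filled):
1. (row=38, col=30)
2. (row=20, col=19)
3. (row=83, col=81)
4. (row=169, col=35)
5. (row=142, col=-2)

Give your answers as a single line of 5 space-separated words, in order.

Answer: no no yes no no

Derivation:
(38,30): row=0b100110, col=0b11110, row AND col = 0b110 = 6; 6 != 30 -> empty
(20,19): row=0b10100, col=0b10011, row AND col = 0b10000 = 16; 16 != 19 -> empty
(83,81): row=0b1010011, col=0b1010001, row AND col = 0b1010001 = 81; 81 == 81 -> filled
(169,35): row=0b10101001, col=0b100011, row AND col = 0b100001 = 33; 33 != 35 -> empty
(142,-2): col outside [0, 142] -> not filled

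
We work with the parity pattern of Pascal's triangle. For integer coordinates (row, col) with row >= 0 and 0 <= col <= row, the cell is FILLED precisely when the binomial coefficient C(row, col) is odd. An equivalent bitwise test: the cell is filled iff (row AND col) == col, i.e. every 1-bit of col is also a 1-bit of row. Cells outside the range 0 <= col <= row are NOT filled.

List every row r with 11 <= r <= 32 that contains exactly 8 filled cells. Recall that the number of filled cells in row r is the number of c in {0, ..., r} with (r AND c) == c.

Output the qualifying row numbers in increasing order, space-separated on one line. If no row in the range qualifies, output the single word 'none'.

Row r has 2^popcount(r) filled cells, so we need popcount(r) = log2(8) = 3.
Scan r = 11..32 and keep those with exactly 3 one-bits:
r=11=1011 popcount=3 -> KEEP
r=12=1100 popcount=2 -> skip
r=13=1101 popcount=3 -> KEEP
r=14=1110 popcount=3 -> KEEP
r=15=1111 popcount=4 -> skip
r=16=10000 popcount=1 -> skip
r=17=10001 popcount=2 -> skip
r=18=10010 popcount=2 -> skip
r=19=10011 popcount=3 -> KEEP
r=20=10100 popcount=2 -> skip
r=21=10101 popcount=3 -> KEEP
r=22=10110 popcount=3 -> KEEP
r=23=10111 popcount=4 -> skip
r=24=11000 popcount=2 -> skip
r=25=11001 popcount=3 -> KEEP
r=26=11010 popcount=3 -> KEEP
r=27=11011 popcount=4 -> skip
r=28=11100 popcount=3 -> KEEP
r=29=11101 popcount=4 -> skip
r=30=11110 popcount=4 -> skip
r=31=11111 popcount=5 -> skip
r=32=100000 popcount=1 -> skip
Kept rows: 11 13 14 19 21 22 25 26 28

Answer: 11 13 14 19 21 22 25 26 28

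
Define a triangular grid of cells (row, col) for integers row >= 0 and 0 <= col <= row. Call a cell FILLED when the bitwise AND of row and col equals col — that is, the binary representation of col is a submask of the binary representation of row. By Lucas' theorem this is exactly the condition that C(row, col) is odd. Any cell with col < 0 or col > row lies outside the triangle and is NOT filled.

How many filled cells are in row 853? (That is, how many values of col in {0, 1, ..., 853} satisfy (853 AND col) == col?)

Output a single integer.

Answer: 64

Derivation:
853 in binary = 1101010101
popcount(853) = number of 1-bits in 1101010101 = 6
A col c satisfies (853 AND c) == c iff every set bit of c is also set in 853; each of the 6 set bits of 853 can independently be on or off in c.
count = 2^6 = 64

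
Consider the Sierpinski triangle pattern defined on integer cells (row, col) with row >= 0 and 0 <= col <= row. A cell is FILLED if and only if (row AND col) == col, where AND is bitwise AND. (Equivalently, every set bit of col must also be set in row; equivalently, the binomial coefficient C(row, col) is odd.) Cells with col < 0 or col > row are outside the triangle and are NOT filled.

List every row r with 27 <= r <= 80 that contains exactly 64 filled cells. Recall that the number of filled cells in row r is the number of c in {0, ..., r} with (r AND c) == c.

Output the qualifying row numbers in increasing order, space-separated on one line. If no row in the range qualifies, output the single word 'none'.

Row r has 2^popcount(r) filled cells, so we need popcount(r) = log2(64) = 6.
Scan r = 27..80 and keep those with exactly 6 one-bits:
r=27=11011 popcount=4 -> skip
r=28=11100 popcount=3 -> skip
r=29=11101 popcount=4 -> skip
r=30=11110 popcount=4 -> skip
r=31=11111 popcount=5 -> skip
r=32=100000 popcount=1 -> skip
r=33=100001 popcount=2 -> skip
r=34=100010 popcount=2 -> skip
r=35=100011 popcount=3 -> skip
r=36=100100 popcount=2 -> skip
r=37=100101 popcount=3 -> skip
r=38=100110 popcount=3 -> skip
r=39=100111 popcount=4 -> skip
r=40=101000 popcount=2 -> skip
r=41=101001 popcount=3 -> skip
r=42=101010 popcount=3 -> skip
r=43=101011 popcount=4 -> skip
r=44=101100 popcount=3 -> skip
r=45=101101 popcount=4 -> skip
r=46=101110 popcount=4 -> skip
r=47=101111 popcount=5 -> skip
r=48=110000 popcount=2 -> skip
r=49=110001 popcount=3 -> skip
r=50=110010 popcount=3 -> skip
r=51=110011 popcount=4 -> skip
r=52=110100 popcount=3 -> skip
r=53=110101 popcount=4 -> skip
r=54=110110 popcount=4 -> skip
r=55=110111 popcount=5 -> skip
r=56=111000 popcount=3 -> skip
r=57=111001 popcount=4 -> skip
r=58=111010 popcount=4 -> skip
r=59=111011 popcount=5 -> skip
r=60=111100 popcount=4 -> skip
r=61=111101 popcount=5 -> skip
r=62=111110 popcount=5 -> skip
r=63=111111 popcount=6 -> KEEP
r=64=1000000 popcount=1 -> skip
r=65=1000001 popcount=2 -> skip
r=66=1000010 popcount=2 -> skip
r=67=1000011 popcount=3 -> skip
r=68=1000100 popcount=2 -> skip
r=69=1000101 popcount=3 -> skip
r=70=1000110 popcount=3 -> skip
r=71=1000111 popcount=4 -> skip
r=72=1001000 popcount=2 -> skip
r=73=1001001 popcount=3 -> skip
r=74=1001010 popcount=3 -> skip
r=75=1001011 popcount=4 -> skip
r=76=1001100 popcount=3 -> skip
r=77=1001101 popcount=4 -> skip
r=78=1001110 popcount=4 -> skip
r=79=1001111 popcount=5 -> skip
r=80=1010000 popcount=2 -> skip
Kept rows: 63

Answer: 63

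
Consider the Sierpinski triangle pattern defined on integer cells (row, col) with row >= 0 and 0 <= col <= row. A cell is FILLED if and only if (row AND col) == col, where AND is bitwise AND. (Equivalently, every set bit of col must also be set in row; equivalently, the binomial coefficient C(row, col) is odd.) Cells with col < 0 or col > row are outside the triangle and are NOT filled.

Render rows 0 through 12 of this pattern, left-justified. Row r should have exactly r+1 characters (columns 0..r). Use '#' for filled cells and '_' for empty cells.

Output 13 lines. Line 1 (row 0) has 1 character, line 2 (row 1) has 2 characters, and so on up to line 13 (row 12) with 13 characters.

Answer: #
##
#_#
####
#___#
##__##
#_#_#_#
########
#_______#
##______##
#_#_____#_#
####____####
#___#___#___#

Derivation:
r0=0: #
r1=1: ##
r2=10: #_#
r3=11: ####
r4=100: #___#
r5=101: ##__##
r6=110: #_#_#_#
r7=111: ########
r8=1000: #_______#
r9=1001: ##______##
r10=1010: #_#_____#_#
r11=1011: ####____####
r12=1100: #___#___#___#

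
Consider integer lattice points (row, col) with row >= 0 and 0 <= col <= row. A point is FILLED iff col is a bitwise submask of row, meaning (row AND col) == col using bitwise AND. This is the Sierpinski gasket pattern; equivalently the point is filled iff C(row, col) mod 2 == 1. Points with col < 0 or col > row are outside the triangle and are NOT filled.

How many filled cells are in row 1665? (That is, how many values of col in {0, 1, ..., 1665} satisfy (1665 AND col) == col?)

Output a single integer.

1665 in binary = 11010000001
popcount(1665) = number of 1-bits in 11010000001 = 4
A col c satisfies (1665 AND c) == c iff every set bit of c is also set in 1665; each of the 4 set bits of 1665 can independently be on or off in c.
count = 2^4 = 16

Answer: 16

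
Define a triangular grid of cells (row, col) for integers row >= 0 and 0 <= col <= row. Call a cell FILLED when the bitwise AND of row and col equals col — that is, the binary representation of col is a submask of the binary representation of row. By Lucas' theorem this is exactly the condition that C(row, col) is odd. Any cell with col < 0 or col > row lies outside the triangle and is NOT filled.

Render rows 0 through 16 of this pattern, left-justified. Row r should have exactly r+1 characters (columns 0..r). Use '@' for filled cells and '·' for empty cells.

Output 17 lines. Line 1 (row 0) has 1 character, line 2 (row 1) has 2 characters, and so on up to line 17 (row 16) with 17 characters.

r0=0: @
r1=1: @@
r2=10: @·@
r3=11: @@@@
r4=100: @···@
r5=101: @@··@@
r6=110: @·@·@·@
r7=111: @@@@@@@@
r8=1000: @·······@
r9=1001: @@······@@
r10=1010: @·@·····@·@
r11=1011: @@@@····@@@@
r12=1100: @···@···@···@
r13=1101: @@··@@··@@··@@
r14=1110: @·@·@·@·@·@·@·@
r15=1111: @@@@@@@@@@@@@@@@
r16=10000: @···············@

Answer: @
@@
@·@
@@@@
@···@
@@··@@
@·@·@·@
@@@@@@@@
@·······@
@@······@@
@·@·····@·@
@@@@····@@@@
@···@···@···@
@@··@@··@@··@@
@·@·@·@·@·@·@·@
@@@@@@@@@@@@@@@@
@···············@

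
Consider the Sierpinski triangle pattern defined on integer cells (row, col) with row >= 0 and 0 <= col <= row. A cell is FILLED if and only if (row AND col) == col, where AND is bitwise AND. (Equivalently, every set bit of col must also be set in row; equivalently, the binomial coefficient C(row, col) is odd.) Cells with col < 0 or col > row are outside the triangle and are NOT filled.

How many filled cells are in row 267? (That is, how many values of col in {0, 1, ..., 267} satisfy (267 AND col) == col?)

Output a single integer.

Answer: 16

Derivation:
267 in binary = 100001011
popcount(267) = number of 1-bits in 100001011 = 4
A col c satisfies (267 AND c) == c iff every set bit of c is also set in 267; each of the 4 set bits of 267 can independently be on or off in c.
count = 2^4 = 16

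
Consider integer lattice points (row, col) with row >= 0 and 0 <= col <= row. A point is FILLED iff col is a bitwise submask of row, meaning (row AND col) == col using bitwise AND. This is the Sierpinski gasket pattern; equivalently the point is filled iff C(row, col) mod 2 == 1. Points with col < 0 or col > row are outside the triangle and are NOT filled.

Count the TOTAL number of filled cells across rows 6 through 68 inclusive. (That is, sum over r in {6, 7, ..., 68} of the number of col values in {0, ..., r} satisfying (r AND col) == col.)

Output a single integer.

Answer: 736

Derivation:
r6=110 pc2: +4 =4
r7=111 pc3: +8 =12
r8=1000 pc1: +2 =14
r9=1001 pc2: +4 =18
r10=1010 pc2: +4 =22
r11=1011 pc3: +8 =30
r12=1100 pc2: +4 =34
r13=1101 pc3: +8 =42
r14=1110 pc3: +8 =50
r15=1111 pc4: +16 =66
r16=10000 pc1: +2 =68
r17=10001 pc2: +4 =72
r18=10010 pc2: +4 =76
r19=10011 pc3: +8 =84
r20=10100 pc2: +4 =88
r21=10101 pc3: +8 =96
r22=10110 pc3: +8 =104
r23=10111 pc4: +16 =120
r24=11000 pc2: +4 =124
r25=11001 pc3: +8 =132
r26=11010 pc3: +8 =140
r27=11011 pc4: +16 =156
r28=11100 pc3: +8 =164
r29=11101 pc4: +16 =180
r30=11110 pc4: +16 =196
r31=11111 pc5: +32 =228
r32=100000 pc1: +2 =230
r33=100001 pc2: +4 =234
r34=100010 pc2: +4 =238
r35=100011 pc3: +8 =246
r36=100100 pc2: +4 =250
r37=100101 pc3: +8 =258
r38=100110 pc3: +8 =266
r39=100111 pc4: +16 =282
r40=101000 pc2: +4 =286
r41=101001 pc3: +8 =294
r42=101010 pc3: +8 =302
r43=101011 pc4: +16 =318
r44=101100 pc3: +8 =326
r45=101101 pc4: +16 =342
r46=101110 pc4: +16 =358
r47=101111 pc5: +32 =390
r48=110000 pc2: +4 =394
r49=110001 pc3: +8 =402
r50=110010 pc3: +8 =410
r51=110011 pc4: +16 =426
r52=110100 pc3: +8 =434
r53=110101 pc4: +16 =450
r54=110110 pc4: +16 =466
r55=110111 pc5: +32 =498
r56=111000 pc3: +8 =506
r57=111001 pc4: +16 =522
r58=111010 pc4: +16 =538
r59=111011 pc5: +32 =570
r60=111100 pc4: +16 =586
r61=111101 pc5: +32 =618
r62=111110 pc5: +32 =650
r63=111111 pc6: +64 =714
r64=1000000 pc1: +2 =716
r65=1000001 pc2: +4 =720
r66=1000010 pc2: +4 =724
r67=1000011 pc3: +8 =732
r68=1000100 pc2: +4 =736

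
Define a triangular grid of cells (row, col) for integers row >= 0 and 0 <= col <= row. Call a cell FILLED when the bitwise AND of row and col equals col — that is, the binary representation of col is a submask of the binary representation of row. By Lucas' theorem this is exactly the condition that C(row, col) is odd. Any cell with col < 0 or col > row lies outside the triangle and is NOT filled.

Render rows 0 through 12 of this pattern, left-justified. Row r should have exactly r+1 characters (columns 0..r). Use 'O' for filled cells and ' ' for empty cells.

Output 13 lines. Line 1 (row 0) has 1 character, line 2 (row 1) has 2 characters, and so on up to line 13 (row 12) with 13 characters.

r0=0: O
r1=1: OO
r2=10: O O
r3=11: OOOO
r4=100: O   O
r5=101: OO  OO
r6=110: O O O O
r7=111: OOOOOOOO
r8=1000: O       O
r9=1001: OO      OO
r10=1010: O O     O O
r11=1011: OOOO    OOOO
r12=1100: O   O   O   O

Answer: O
OO
O O
OOOO
O   O
OO  OO
O O O O
OOOOOOOO
O       O
OO      OO
O O     O O
OOOO    OOOO
O   O   O   O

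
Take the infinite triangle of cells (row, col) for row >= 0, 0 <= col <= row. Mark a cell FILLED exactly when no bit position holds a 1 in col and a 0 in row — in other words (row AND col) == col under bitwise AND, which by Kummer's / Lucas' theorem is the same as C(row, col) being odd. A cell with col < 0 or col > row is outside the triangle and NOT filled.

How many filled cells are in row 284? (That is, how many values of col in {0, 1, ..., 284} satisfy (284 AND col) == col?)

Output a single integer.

284 in binary = 100011100
popcount(284) = number of 1-bits in 100011100 = 4
A col c satisfies (284 AND c) == c iff every set bit of c is also set in 284; each of the 4 set bits of 284 can independently be on or off in c.
count = 2^4 = 16

Answer: 16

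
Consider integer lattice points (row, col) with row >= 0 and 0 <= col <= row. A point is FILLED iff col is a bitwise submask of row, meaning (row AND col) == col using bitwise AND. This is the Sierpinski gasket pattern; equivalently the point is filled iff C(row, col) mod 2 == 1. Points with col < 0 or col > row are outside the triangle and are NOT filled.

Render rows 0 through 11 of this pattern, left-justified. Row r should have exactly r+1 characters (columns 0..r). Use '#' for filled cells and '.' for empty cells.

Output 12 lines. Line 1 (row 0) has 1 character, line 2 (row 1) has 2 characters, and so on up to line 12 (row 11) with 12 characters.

Answer: #
##
#.#
####
#...#
##..##
#.#.#.#
########
#.......#
##......##
#.#.....#.#
####....####

Derivation:
r0=0: #
r1=1: ##
r2=10: #.#
r3=11: ####
r4=100: #...#
r5=101: ##..##
r6=110: #.#.#.#
r7=111: ########
r8=1000: #.......#
r9=1001: ##......##
r10=1010: #.#.....#.#
r11=1011: ####....####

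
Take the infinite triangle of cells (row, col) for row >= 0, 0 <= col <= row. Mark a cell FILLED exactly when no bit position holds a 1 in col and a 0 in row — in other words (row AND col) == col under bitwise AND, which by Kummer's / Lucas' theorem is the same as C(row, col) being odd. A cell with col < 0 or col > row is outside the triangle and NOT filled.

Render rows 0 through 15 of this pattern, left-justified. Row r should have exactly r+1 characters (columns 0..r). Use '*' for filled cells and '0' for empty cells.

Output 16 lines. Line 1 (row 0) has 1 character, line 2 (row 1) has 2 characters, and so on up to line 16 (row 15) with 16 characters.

Answer: *
**
*0*
****
*000*
**00**
*0*0*0*
********
*0000000*
**000000**
*0*00000*0*
****0000****
*000*000*000*
**00**00**00**
*0*0*0*0*0*0*0*
****************

Derivation:
r0=0: *
r1=1: **
r2=10: *0*
r3=11: ****
r4=100: *000*
r5=101: **00**
r6=110: *0*0*0*
r7=111: ********
r8=1000: *0000000*
r9=1001: **000000**
r10=1010: *0*00000*0*
r11=1011: ****0000****
r12=1100: *000*000*000*
r13=1101: **00**00**00**
r14=1110: *0*0*0*0*0*0*0*
r15=1111: ****************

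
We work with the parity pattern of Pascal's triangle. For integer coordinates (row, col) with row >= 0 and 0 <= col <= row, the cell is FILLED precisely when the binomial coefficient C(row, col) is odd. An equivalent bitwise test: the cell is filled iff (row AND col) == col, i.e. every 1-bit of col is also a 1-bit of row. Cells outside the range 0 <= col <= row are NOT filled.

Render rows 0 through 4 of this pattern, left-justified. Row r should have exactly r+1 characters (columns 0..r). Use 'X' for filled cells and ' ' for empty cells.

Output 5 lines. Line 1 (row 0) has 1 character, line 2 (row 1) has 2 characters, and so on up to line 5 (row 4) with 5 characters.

Answer: X
XX
X X
XXXX
X   X

Derivation:
r0=0: X
r1=1: XX
r2=10: X X
r3=11: XXXX
r4=100: X   X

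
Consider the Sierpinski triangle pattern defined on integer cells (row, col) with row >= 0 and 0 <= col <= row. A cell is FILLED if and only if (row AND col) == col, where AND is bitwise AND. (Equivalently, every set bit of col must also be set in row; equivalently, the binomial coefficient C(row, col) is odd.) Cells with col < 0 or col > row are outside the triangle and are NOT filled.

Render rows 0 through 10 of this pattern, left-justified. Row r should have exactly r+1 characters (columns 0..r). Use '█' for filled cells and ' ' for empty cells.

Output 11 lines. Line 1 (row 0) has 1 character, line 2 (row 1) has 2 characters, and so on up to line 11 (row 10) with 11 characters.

r0=0: █
r1=1: ██
r2=10: █ █
r3=11: ████
r4=100: █   █
r5=101: ██  ██
r6=110: █ █ █ █
r7=111: ████████
r8=1000: █       █
r9=1001: ██      ██
r10=1010: █ █     █ █

Answer: █
██
█ █
████
█   █
██  ██
█ █ █ █
████████
█       █
██      ██
█ █     █ █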